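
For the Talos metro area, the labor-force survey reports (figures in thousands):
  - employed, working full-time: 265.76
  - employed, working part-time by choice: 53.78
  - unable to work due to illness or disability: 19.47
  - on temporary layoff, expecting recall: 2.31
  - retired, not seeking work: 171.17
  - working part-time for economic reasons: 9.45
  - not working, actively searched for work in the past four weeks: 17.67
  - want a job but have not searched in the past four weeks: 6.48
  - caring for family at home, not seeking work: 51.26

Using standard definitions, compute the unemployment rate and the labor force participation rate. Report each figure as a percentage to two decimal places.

Unemployment rate ≈ 5.73%; labor force participation rate ≈ 58.42%.

Employed = 265.76 + 53.78 + 9.45 = 328.99 thousand (anyone who worked, including part-time for economic reasons, counts as employed).
Unemployed = 2.31 + 17.67 = 19.98 thousand (jobless and actively searching, or on temporary layoff).
Labor force = 328.99 + 19.98 = 348.97 thousand.
Not in labor force = 19.47 + 171.17 + 6.48 + 51.26 = 248.38 thousand (those not working and not actively searching are outside the labor force — including those who want a job but have given up searching).
Civilian working-age population = 348.97 + 248.38 = 597.35 thousand.
Unemployment rate = 19.98 / 348.97 = 5.73%.
Labor force participation rate = 348.97 / 597.35 = 58.42%.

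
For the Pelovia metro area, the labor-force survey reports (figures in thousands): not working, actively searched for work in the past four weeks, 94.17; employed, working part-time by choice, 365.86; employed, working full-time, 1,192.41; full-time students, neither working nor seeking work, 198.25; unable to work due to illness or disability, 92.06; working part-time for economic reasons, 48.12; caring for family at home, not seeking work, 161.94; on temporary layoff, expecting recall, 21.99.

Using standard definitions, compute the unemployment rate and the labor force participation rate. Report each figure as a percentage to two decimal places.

Employed = 365.86 + 1,192.41 + 48.12 = 1,606.39 thousand (anyone who worked, including part-time for economic reasons, counts as employed).
Unemployed = 94.17 + 21.99 = 116.16 thousand (jobless and actively searching, or on temporary layoff).
Labor force = 1,606.39 + 116.16 = 1,722.55 thousand.
Not in labor force = 198.25 + 92.06 + 161.94 = 452.25 thousand (those not working and not actively searching are outside the labor force).
Civilian working-age population = 1,722.55 + 452.25 = 2,174.80 thousand.
Unemployment rate = 116.16 / 1,722.55 = 6.74%.
Labor force participation rate = 1,722.55 / 2,174.80 = 79.20%.

Unemployment rate ≈ 6.74%; labor force participation rate ≈ 79.20%.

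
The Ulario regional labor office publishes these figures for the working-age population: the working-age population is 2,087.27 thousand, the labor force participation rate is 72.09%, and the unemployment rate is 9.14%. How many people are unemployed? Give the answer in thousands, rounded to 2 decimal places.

Labor force = 0.7209 × 2,087.27 = 1,504.71 thousand.
Unemployed = 0.0914 × 1,504.71 ≈ 137.53 thousand.

About 137.53 thousand are unemployed.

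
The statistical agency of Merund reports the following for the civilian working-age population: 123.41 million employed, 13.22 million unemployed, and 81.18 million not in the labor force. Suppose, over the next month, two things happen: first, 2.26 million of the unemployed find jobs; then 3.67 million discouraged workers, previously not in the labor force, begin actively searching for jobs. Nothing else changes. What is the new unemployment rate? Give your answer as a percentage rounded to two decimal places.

Initially, labor force = 123.41 + 13.22 = 136.63 million, so u = 13.22/136.63 = 9.68%.
After the first change, unemployed falls and employed rises by 2.26; labor force unchanged → E = 125.67, U = 10.96, labor force = 136.63 million.
After the second change, unemployed and labor force both rise by 3.67 → E = 125.67, U = 14.63, labor force = 140.30 million.
New unemployment rate = 14.63 / 140.30 = 10.43%.

New unemployment rate ≈ 10.43%.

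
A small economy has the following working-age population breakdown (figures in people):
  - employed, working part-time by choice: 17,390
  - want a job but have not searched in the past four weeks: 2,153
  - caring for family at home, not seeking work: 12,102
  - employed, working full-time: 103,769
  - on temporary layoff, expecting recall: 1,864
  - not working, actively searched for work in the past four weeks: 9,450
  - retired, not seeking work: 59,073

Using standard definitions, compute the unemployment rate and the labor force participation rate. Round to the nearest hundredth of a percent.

Unemployment rate ≈ 8.54%; labor force participation rate ≈ 64.37%.

Employed = 17,390 + 103,769 = 121,159.
Unemployed = 1,864 + 9,450 = 11,314 (jobless and actively searching, or on temporary layoff).
Labor force = 121,159 + 11,314 = 132,473.
Not in labor force = 2,153 + 12,102 + 59,073 = 73,328 (those not working and not actively searching are outside the labor force — including those who want a job but have given up searching).
Civilian working-age population = 132,473 + 73,328 = 205,801.
Unemployment rate = 11,314 / 132,473 = 8.54%.
Labor force participation rate = 132,473 / 205,801 = 64.37%.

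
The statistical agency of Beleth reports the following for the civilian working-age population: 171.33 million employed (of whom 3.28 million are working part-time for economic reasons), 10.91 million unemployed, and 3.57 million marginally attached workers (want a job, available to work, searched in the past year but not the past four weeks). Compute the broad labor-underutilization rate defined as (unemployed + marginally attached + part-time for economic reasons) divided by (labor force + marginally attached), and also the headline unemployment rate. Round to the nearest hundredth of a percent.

Labor force = 171.33 + 10.91 = 182.24 million.
Numerator = 10.91 + 3.57 + 3.28 = 17.76 million.
Denominator = 182.24 + 3.57 = 185.81 million.
Broad rate = 17.76 / 185.81 = 9.56%.
Headline unemployment rate = 10.91 / 182.24 = 5.99%.

Broad underutilization rate ≈ 9.56%; headline unemployment rate ≈ 5.99%.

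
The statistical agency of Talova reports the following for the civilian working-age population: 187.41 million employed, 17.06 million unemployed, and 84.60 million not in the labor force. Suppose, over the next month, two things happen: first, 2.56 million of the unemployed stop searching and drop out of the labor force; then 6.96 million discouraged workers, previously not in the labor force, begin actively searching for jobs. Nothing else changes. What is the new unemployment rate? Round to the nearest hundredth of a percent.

New unemployment rate ≈ 10.27%.

Initially, labor force = 187.41 + 17.06 = 204.47 million, so u = 17.06/204.47 = 8.34%.
After the first change, unemployed and labor force both fall by 2.56 → E = 187.41, U = 14.50, labor force = 201.91 million.
After the second change, unemployed and labor force both rise by 6.96 → E = 187.41, U = 21.46, labor force = 208.87 million.
New unemployment rate = 21.46 / 208.87 = 10.27%.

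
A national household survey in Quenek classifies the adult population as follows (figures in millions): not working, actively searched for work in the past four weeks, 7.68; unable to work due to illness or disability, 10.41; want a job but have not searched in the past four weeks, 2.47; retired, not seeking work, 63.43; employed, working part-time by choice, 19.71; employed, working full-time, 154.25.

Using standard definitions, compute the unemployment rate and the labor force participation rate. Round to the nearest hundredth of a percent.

Employed = 19.71 + 154.25 = 173.96 million.
Unemployed = 7.68 million.
Labor force = 173.96 + 7.68 = 181.64 million.
Not in labor force = 10.41 + 2.47 + 63.43 = 76.31 million (those not working and not actively searching are outside the labor force — including those who want a job but have given up searching).
Civilian working-age population = 181.64 + 76.31 = 257.95 million.
Unemployment rate = 7.68 / 181.64 = 4.23%.
Labor force participation rate = 181.64 / 257.95 = 70.42%.

Unemployment rate ≈ 4.23%; labor force participation rate ≈ 70.42%.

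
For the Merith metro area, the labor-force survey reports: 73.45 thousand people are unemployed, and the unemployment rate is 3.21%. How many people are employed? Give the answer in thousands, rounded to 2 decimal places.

Labor force = U / u = 73.45 / 0.0321 ≈ 2,288.16 thousand.
Employed = labor force − unemployed = 2,288.16 − 73.45 = 2,214.71 thousand.

About 2,214.71 thousand are employed.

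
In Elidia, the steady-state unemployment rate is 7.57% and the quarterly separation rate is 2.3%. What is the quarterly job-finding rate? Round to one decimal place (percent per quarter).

Job-finding rate ≈ 28.1% per quarter.

From u* = s/(s+f): f = s·(1−u)/u.
f = 2.3 × (1 − 0.0757) / 0.0757 = 2.1259 / 0.0757 ≈ 28.1% per quarter.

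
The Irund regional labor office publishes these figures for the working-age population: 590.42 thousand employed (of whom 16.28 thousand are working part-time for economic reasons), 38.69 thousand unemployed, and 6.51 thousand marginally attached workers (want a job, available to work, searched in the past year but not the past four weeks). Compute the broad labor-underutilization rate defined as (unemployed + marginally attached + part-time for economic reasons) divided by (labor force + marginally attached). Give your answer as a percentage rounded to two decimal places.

Labor force = 590.42 + 38.69 = 629.11 thousand.
Numerator = 38.69 + 6.51 + 16.28 = 61.48 thousand.
Denominator = 629.11 + 6.51 = 635.62 thousand.
Broad rate = 61.48 / 635.62 = 9.67%.

Broad underutilization rate ≈ 9.67%.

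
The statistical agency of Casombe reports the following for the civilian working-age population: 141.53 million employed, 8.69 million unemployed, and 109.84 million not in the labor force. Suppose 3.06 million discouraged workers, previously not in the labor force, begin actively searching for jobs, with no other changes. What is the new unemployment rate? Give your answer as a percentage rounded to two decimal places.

Initially, labor force = 141.53 + 8.69 = 150.22 million, so u = 8.69/150.22 = 5.78%.
After the change, unemployed and labor force both rise by 3.06 → E = 141.53, U = 11.75, labor force = 153.28 million.
New unemployment rate = 11.75 / 153.28 = 7.67%.

New unemployment rate ≈ 7.67%.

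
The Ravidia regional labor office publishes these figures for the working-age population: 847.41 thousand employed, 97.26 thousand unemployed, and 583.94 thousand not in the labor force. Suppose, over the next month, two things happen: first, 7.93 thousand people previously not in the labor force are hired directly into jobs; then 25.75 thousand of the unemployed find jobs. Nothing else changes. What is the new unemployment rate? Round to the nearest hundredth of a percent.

Initially, labor force = 847.41 + 97.26 = 944.67 thousand, so u = 97.26/944.67 = 10.30%.
After the first change, employed and labor force both rise by 7.93; unemployed unchanged → E = 855.34, U = 97.26, labor force = 952.60 thousand.
After the second change, unemployed falls and employed rises by 25.75; labor force unchanged → E = 881.09, U = 71.51, labor force = 952.60 thousand.
New unemployment rate = 71.51 / 952.60 = 7.51%.

New unemployment rate ≈ 7.51%.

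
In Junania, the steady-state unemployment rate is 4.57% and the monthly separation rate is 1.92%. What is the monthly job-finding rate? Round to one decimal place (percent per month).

From u* = s/(s+f): f = s·(1−u)/u.
f = 1.92 × (1 − 0.0457) / 0.0457 = 1.8323 / 0.0457 ≈ 40.1% per month.

Job-finding rate ≈ 40.1% per month.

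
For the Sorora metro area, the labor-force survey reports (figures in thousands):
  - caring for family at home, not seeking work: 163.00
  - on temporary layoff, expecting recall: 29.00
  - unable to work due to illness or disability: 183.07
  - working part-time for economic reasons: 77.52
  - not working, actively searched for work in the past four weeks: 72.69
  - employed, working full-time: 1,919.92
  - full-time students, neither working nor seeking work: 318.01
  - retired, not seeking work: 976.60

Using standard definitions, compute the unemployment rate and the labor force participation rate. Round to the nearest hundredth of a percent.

Employed = 77.52 + 1,919.92 = 1,997.44 thousand (anyone who worked, including part-time for economic reasons, counts as employed).
Unemployed = 29.00 + 72.69 = 101.69 thousand (jobless and actively searching, or on temporary layoff).
Labor force = 1,997.44 + 101.69 = 2,099.13 thousand.
Not in labor force = 163.00 + 183.07 + 318.01 + 976.60 = 1,640.68 thousand (those not working and not actively searching are outside the labor force).
Civilian working-age population = 2,099.13 + 1,640.68 = 3,739.81 thousand.
Unemployment rate = 101.69 / 2,099.13 = 4.84%.
Labor force participation rate = 2,099.13 / 3,739.81 = 56.13%.

Unemployment rate ≈ 4.84%; labor force participation rate ≈ 56.13%.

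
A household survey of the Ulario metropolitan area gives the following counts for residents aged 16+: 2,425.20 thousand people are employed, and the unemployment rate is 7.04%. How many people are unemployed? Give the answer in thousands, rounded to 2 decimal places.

About 183.66 thousand are unemployed.

Let U be the number unemployed. The labor force is E + U, and U/(E+U) = 0.0704.
So U = 0.0704 × 2,425.20 / (1 − 0.0704) = 170.7341 / 0.9296 ≈ 183.66 thousand.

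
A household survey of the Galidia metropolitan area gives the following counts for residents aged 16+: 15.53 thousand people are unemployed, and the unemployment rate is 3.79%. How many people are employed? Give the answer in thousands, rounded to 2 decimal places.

About 394.23 thousand are employed.

Labor force = U / u = 15.53 / 0.0379 ≈ 409.76 thousand.
Employed = labor force − unemployed = 409.76 − 15.53 = 394.23 thousand.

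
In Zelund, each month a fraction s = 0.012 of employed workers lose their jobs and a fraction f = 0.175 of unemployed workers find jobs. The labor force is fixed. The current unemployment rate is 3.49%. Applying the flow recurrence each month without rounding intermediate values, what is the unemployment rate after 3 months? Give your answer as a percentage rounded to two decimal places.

Unemployment rate after three months ≈ 4.84%.

With a fixed labor force, u_{t+1} = u_t + s·(1−u_t) − f·u_t = u_t·(1−s−f) + s.
Here 1−s−f = 0.813 and s = 0.012.
u_1 = 0.034900 × 0.813 + 0.012 = 0.040374.
u_2 = 0.040374 × 0.813 + 0.012 = 0.044824.
u_3 = 0.044824 × 0.813 + 0.012 = 0.048442.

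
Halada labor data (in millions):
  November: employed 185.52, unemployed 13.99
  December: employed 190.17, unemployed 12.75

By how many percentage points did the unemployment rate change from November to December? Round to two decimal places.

November: labor force = 185.52 + 13.99 = 199.51; u = 13.99/199.51 = 7.01%.
December: labor force = 190.17 + 12.75 = 202.92; u = 12.75/202.92 = 6.28%.
Change = 6.28% − 7.01% = −0.73 pp.

The unemployment rate changed by −0.73 percentage points.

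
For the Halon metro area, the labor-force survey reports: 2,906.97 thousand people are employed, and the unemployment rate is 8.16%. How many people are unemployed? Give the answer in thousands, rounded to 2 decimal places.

Let U be the number unemployed. The labor force is E + U, and U/(E+U) = 0.0816.
So U = 0.0816 × 2,906.97 / (1 − 0.0816) = 237.2088 / 0.9184 ≈ 258.28 thousand.

About 258.28 thousand are unemployed.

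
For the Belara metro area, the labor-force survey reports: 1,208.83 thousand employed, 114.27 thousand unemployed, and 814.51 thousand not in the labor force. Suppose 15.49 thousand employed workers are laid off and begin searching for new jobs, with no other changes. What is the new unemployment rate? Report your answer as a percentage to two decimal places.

New unemployment rate ≈ 9.81%.

Initially, labor force = 1,208.83 + 114.27 = 1,323.10 thousand, so u = 114.27/1,323.10 = 8.64%.
After the change, employed falls and unemployed rises by 15.49; labor force unchanged → E = 1,193.34, U = 129.76, labor force = 1,323.10 thousand.
New unemployment rate = 129.76 / 1,323.10 = 9.81%.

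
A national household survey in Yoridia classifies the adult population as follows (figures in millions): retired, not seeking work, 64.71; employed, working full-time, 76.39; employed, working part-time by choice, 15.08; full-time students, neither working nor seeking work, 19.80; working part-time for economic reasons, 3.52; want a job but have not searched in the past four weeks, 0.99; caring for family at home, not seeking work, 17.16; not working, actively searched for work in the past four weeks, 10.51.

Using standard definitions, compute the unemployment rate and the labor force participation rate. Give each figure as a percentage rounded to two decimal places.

Unemployment rate ≈ 9.96%; labor force participation rate ≈ 50.68%.

Employed = 76.39 + 15.08 + 3.52 = 94.99 million (anyone who worked, including part-time for economic reasons, counts as employed).
Unemployed = 10.51 million.
Labor force = 94.99 + 10.51 = 105.50 million.
Not in labor force = 64.71 + 19.80 + 0.99 + 17.16 = 102.66 million (those not working and not actively searching are outside the labor force — including those who want a job but have given up searching).
Civilian working-age population = 105.50 + 102.66 = 208.16 million.
Unemployment rate = 10.51 / 105.50 = 9.96%.
Labor force participation rate = 105.50 / 208.16 = 50.68%.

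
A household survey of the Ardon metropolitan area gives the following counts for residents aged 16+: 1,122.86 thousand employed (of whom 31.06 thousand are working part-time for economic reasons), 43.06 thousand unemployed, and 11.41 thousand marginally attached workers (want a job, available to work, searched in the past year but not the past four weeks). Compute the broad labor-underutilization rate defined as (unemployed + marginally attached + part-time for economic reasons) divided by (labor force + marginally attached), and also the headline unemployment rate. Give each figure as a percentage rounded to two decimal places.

Labor force = 1,122.86 + 43.06 = 1,165.92 thousand.
Numerator = 43.06 + 11.41 + 31.06 = 85.53 thousand.
Denominator = 1,165.92 + 11.41 = 1,177.33 thousand.
Broad rate = 85.53 / 1,177.33 = 7.26%.
Headline unemployment rate = 43.06 / 1,165.92 = 3.69%.

Broad underutilization rate ≈ 7.26%; headline unemployment rate ≈ 3.69%.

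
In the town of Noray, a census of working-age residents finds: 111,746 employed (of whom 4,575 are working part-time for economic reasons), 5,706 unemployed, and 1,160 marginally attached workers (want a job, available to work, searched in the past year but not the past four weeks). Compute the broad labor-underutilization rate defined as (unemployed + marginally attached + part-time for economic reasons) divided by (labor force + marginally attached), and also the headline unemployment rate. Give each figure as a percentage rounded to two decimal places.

Broad underutilization rate ≈ 9.65%; headline unemployment rate ≈ 4.86%.

Labor force = 111,746 + 5,706 = 117,452.
Numerator = 5,706 + 1,160 + 4,575 = 11,441.
Denominator = 117,452 + 1,160 = 118,612.
Broad rate = 11,441 / 118,612 = 9.65%.
Headline unemployment rate = 5,706 / 117,452 = 4.86%.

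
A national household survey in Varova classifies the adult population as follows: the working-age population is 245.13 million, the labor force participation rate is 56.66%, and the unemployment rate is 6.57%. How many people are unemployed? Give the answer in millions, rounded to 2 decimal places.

About 9.13 million are unemployed.

Labor force = 0.5666 × 245.13 = 138.89 million.
Unemployed = 0.0657 × 138.89 ≈ 9.13 million.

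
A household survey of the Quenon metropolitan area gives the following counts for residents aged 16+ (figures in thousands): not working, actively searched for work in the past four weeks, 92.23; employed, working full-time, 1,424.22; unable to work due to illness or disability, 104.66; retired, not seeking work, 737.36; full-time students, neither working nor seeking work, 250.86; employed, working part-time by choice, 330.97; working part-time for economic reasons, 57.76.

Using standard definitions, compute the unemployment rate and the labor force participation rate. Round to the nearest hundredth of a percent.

Employed = 1,424.22 + 330.97 + 57.76 = 1,812.95 thousand (anyone who worked, including part-time for economic reasons, counts as employed).
Unemployed = 92.23 thousand.
Labor force = 1,812.95 + 92.23 = 1,905.18 thousand.
Not in labor force = 104.66 + 737.36 + 250.86 = 1,092.88 thousand (those not working and not actively searching are outside the labor force).
Civilian working-age population = 1,905.18 + 1,092.88 = 2,998.06 thousand.
Unemployment rate = 92.23 / 1,905.18 = 4.84%.
Labor force participation rate = 1,905.18 / 2,998.06 = 63.55%.

Unemployment rate ≈ 4.84%; labor force participation rate ≈ 63.55%.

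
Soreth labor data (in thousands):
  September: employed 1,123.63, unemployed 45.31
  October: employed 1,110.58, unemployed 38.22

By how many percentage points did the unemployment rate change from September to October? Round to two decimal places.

September: labor force = 1,123.63 + 45.31 = 1,168.94; u = 45.31/1,168.94 = 3.88%.
October: labor force = 1,110.58 + 38.22 = 1,148.80; u = 38.22/1,148.80 = 3.33%.
Change = 3.33% − 3.88% = −0.55 pp.

The unemployment rate changed by −0.55 percentage points.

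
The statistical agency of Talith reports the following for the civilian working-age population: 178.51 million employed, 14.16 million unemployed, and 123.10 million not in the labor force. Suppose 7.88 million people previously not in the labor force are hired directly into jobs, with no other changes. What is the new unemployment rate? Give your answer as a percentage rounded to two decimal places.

Initially, labor force = 178.51 + 14.16 = 192.67 million, so u = 14.16/192.67 = 7.35%.
After the change, employed and labor force both rise by 7.88; unemployed unchanged → E = 186.39, U = 14.16, labor force = 200.55 million.
New unemployment rate = 14.16 / 200.55 = 7.06%.

New unemployment rate ≈ 7.06%.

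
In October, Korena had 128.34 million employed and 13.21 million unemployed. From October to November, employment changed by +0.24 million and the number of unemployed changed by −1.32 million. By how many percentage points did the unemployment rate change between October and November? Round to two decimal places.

October: labor force = 128.34 + 13.21 = 141.55; u = 13.21/141.55 = 9.33%.
November: labor force = 128.58 + 11.89 = 140.47; u = 11.89/140.47 = 8.46%.
Change = 8.46% − 9.33% = −0.87 pp.

The unemployment rate changed by −0.87 percentage points.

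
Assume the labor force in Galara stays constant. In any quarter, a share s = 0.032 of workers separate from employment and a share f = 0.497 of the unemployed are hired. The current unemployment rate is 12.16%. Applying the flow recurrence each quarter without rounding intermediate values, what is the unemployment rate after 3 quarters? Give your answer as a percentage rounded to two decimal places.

With a fixed labor force, u_{t+1} = u_t + s·(1−u_t) − f·u_t = u_t·(1−s−f) + s.
Here 1−s−f = 0.471 and s = 0.032.
u_1 = 0.121600 × 0.471 + 0.032 = 0.089274.
u_2 = 0.089274 × 0.471 + 0.032 = 0.074048.
u_3 = 0.074048 × 0.471 + 0.032 = 0.066877.

Unemployment rate after three quarters ≈ 6.69%.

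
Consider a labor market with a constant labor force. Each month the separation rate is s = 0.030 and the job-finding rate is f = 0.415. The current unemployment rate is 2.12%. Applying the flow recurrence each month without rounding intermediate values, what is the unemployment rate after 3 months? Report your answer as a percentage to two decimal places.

With a fixed labor force, u_{t+1} = u_t + s·(1−u_t) − f·u_t = u_t·(1−s−f) + s.
Here 1−s−f = 0.555 and s = 0.030.
u_1 = 0.021200 × 0.555 + 0.030 = 0.041766.
u_2 = 0.041766 × 0.555 + 0.030 = 0.053180.
u_3 = 0.053180 × 0.555 + 0.030 = 0.059515.

Unemployment rate after three months ≈ 5.95%.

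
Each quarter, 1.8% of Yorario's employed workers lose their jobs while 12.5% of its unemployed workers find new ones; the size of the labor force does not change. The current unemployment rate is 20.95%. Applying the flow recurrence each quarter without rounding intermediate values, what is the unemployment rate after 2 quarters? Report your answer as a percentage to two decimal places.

Unemployment rate after two quarters ≈ 18.73%.

With a fixed labor force, u_{t+1} = u_t + s·(1−u_t) − f·u_t = u_t·(1−s−f) + s.
Here 1−s−f = 0.857 and s = 0.018.
u_1 = 0.209500 × 0.857 + 0.018 = 0.197541.
u_2 = 0.197541 × 0.857 + 0.018 = 0.187293.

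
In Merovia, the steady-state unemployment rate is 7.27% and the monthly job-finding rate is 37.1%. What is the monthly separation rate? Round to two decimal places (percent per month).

Separation rate ≈ 2.91% per month.

From u* = s/(s+f): s = u·f/(1−u).
s = 0.0727 × 37.1 / (1 − 0.0727) = 2.6972 / 0.9273 ≈ 2.91% per month.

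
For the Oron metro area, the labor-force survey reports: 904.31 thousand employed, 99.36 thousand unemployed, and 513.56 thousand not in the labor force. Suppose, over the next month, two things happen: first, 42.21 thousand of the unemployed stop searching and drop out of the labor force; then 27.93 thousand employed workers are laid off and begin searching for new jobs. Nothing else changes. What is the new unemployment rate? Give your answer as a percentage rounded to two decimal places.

New unemployment rate ≈ 8.85%.

Initially, labor force = 904.31 + 99.36 = 1,003.67 thousand, so u = 99.36/1,003.67 = 9.90%.
After the first change, unemployed and labor force both fall by 42.21 → E = 904.31, U = 57.15, labor force = 961.46 thousand.
After the second change, employed falls and unemployed rises by 27.93; labor force unchanged → E = 876.38, U = 85.08, labor force = 961.46 thousand.
New unemployment rate = 85.08 / 961.46 = 8.85%.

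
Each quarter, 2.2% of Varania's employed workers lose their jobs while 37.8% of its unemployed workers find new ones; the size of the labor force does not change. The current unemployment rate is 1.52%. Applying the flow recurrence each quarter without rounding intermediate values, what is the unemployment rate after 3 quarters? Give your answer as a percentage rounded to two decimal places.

With a fixed labor force, u_{t+1} = u_t + s·(1−u_t) − f·u_t = u_t·(1−s−f) + s.
Here 1−s−f = 0.600 and s = 0.022.
u_1 = 0.015200 × 0.600 + 0.022 = 0.031120.
u_2 = 0.031120 × 0.600 + 0.022 = 0.040672.
u_3 = 0.040672 × 0.600 + 0.022 = 0.046403.

Unemployment rate after three quarters ≈ 4.64%.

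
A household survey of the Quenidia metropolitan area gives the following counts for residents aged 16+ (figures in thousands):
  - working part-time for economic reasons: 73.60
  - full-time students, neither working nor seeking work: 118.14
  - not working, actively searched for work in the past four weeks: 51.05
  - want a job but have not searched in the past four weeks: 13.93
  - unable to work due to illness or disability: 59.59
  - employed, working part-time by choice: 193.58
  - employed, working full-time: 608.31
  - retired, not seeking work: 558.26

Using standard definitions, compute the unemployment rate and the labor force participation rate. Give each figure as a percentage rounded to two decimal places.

Unemployment rate ≈ 5.51%; labor force participation rate ≈ 55.27%.

Employed = 73.60 + 193.58 + 608.31 = 875.49 thousand (anyone who worked, including part-time for economic reasons, counts as employed).
Unemployed = 51.05 thousand.
Labor force = 875.49 + 51.05 = 926.54 thousand.
Not in labor force = 118.14 + 13.93 + 59.59 + 558.26 = 749.92 thousand (those not working and not actively searching are outside the labor force — including those who want a job but have given up searching).
Civilian working-age population = 926.54 + 749.92 = 1,676.46 thousand.
Unemployment rate = 51.05 / 926.54 = 5.51%.
Labor force participation rate = 926.54 / 1,676.46 = 55.27%.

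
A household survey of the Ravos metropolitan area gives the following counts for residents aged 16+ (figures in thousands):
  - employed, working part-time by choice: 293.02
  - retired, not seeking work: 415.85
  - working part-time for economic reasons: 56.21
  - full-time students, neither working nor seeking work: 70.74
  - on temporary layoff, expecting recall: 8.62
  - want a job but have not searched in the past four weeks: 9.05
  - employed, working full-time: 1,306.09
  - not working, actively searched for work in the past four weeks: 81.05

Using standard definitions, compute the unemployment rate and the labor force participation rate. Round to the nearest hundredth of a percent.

Unemployment rate ≈ 5.14%; labor force participation rate ≈ 77.88%.

Employed = 293.02 + 56.21 + 1,306.09 = 1,655.32 thousand (anyone who worked, including part-time for economic reasons, counts as employed).
Unemployed = 8.62 + 81.05 = 89.67 thousand (jobless and actively searching, or on temporary layoff).
Labor force = 1,655.32 + 89.67 = 1,744.99 thousand.
Not in labor force = 415.85 + 70.74 + 9.05 = 495.64 thousand (those not working and not actively searching are outside the labor force — including those who want a job but have given up searching).
Civilian working-age population = 1,744.99 + 495.64 = 2,240.63 thousand.
Unemployment rate = 89.67 / 1,744.99 = 5.14%.
Labor force participation rate = 1,744.99 / 2,240.63 = 77.88%.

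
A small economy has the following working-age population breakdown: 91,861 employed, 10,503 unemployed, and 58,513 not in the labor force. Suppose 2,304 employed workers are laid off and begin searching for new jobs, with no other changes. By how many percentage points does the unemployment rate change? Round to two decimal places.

The unemployment rate changes by +2.25 percentage points.

Initially, labor force = 91,861 + 10,503 = 102,364, so u = 10,503/102,364 = 10.26%.
After the change, employed falls and unemployed rises by 2,304; labor force unchanged → E = 89,557, U = 12,807, labor force = 102,364.
New unemployment rate = 12,807 / 102,364 = 12.51%.
Change = 12.51% − 10.26% = +2.25 percentage points.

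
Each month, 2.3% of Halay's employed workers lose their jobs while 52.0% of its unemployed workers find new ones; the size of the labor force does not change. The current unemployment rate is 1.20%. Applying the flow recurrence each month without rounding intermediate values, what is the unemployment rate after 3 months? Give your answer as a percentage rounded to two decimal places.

With a fixed labor force, u_{t+1} = u_t + s·(1−u_t) − f·u_t = u_t·(1−s−f) + s.
Here 1−s−f = 0.457 and s = 0.023.
u_1 = 0.012000 × 0.457 + 0.023 = 0.028484.
u_2 = 0.028484 × 0.457 + 0.023 = 0.036017.
u_3 = 0.036017 × 0.457 + 0.023 = 0.039460.

Unemployment rate after three months ≈ 3.95%.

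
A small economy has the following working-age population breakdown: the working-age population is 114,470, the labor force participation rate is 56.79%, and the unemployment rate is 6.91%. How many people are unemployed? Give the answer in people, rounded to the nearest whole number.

Labor force = 0.5679 × 114,470 = 65,008.
Unemployed = 0.0691 × 65,008 ≈ 4,492.

About 4,492 are unemployed.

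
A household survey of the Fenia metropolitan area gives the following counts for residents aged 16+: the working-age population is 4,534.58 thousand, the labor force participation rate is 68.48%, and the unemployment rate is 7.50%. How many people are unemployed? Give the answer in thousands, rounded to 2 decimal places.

About 232.90 thousand are unemployed.

Labor force = 0.6848 × 4,534.58 = 3,105.28 thousand.
Unemployed = 0.0750 × 3,105.28 ≈ 232.90 thousand.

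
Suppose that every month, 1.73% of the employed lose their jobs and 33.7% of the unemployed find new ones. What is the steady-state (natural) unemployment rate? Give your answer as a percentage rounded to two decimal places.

Steady-state unemployment rate ≈ 4.88%.

At steady state the flows balance: s·E = f·U, so U/(E+U) = s/(s+f).
u* = 1.73 / (1.73 + 33.7) = 1.73 / 35.43 = 4.88%.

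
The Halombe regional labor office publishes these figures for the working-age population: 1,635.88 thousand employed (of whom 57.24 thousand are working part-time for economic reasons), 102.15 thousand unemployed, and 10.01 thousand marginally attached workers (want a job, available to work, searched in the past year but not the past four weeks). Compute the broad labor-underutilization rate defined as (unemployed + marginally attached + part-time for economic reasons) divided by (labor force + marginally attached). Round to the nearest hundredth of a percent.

Labor force = 1,635.88 + 102.15 = 1,738.03 thousand.
Numerator = 102.15 + 10.01 + 57.24 = 169.40 thousand.
Denominator = 1,738.03 + 10.01 = 1,748.04 thousand.
Broad rate = 169.40 / 1,748.04 = 9.69%.

Broad underutilization rate ≈ 9.69%.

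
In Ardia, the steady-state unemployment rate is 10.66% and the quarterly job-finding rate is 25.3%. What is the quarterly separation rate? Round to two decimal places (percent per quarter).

Separation rate ≈ 3.02% per quarter.

From u* = s/(s+f): s = u·f/(1−u).
s = 0.1066 × 25.3 / (1 − 0.1066) = 2.6970 / 0.8934 ≈ 3.02% per quarter.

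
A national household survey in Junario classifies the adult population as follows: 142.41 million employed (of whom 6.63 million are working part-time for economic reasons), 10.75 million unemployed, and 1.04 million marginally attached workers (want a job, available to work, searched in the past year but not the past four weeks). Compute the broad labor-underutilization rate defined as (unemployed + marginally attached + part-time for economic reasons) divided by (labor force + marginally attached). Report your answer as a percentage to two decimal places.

Broad underutilization rate ≈ 11.95%.

Labor force = 142.41 + 10.75 = 153.16 million.
Numerator = 10.75 + 1.04 + 6.63 = 18.42 million.
Denominator = 153.16 + 1.04 = 154.20 million.
Broad rate = 18.42 / 154.20 = 11.95%.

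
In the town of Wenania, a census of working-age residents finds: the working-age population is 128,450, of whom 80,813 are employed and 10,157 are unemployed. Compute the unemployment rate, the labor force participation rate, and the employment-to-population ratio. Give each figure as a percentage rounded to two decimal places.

Labor force = employed + unemployed = 80,813 + 10,157 = 90,970.
Unemployment rate = 10,157 / 90,970 = 11.17%.
Labor force participation rate = 90,970 / 128,450 = 70.82%.
Employment-population ratio = 80,813 / 128,450 = 62.91%.

Unemployment rate ≈ 11.17%; labor force participation rate ≈ 70.82%; employment-population ratio ≈ 62.91%.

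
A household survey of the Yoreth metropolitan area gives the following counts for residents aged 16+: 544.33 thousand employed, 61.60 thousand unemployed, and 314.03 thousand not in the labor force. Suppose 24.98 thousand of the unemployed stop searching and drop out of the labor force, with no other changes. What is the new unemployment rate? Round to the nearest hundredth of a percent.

Initially, labor force = 544.33 + 61.60 = 605.93 thousand, so u = 61.60/605.93 = 10.17%.
After the change, unemployed and labor force both fall by 24.98 → E = 544.33, U = 36.62, labor force = 580.95 thousand.
New unemployment rate = 36.62 / 580.95 = 6.30%.

New unemployment rate ≈ 6.30%.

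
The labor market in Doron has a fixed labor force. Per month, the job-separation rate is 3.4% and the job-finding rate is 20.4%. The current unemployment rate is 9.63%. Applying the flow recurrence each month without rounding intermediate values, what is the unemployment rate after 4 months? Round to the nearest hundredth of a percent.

Unemployment rate after four months ≈ 12.72%.

With a fixed labor force, u_{t+1} = u_t + s·(1−u_t) − f·u_t = u_t·(1−s−f) + s.
Here 1−s−f = 0.762 and s = 0.034.
u_1 = 0.096300 × 0.762 + 0.034 = 0.107381.
u_2 = 0.107381 × 0.762 + 0.034 = 0.115824.
u_3 = 0.115824 × 0.762 + 0.034 = 0.122258.
u_4 = 0.122258 × 0.762 + 0.034 = 0.127161.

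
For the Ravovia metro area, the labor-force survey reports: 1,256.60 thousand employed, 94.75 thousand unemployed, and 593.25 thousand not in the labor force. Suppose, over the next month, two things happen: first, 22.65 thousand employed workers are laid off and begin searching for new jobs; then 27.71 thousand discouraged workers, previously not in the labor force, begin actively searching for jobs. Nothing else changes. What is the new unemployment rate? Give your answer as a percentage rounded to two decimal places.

New unemployment rate ≈ 10.52%.

Initially, labor force = 1,256.60 + 94.75 = 1,351.35 thousand, so u = 94.75/1,351.35 = 7.01%.
After the first change, employed falls and unemployed rises by 22.65; labor force unchanged → E = 1,233.95, U = 117.40, labor force = 1,351.35 thousand.
After the second change, unemployed and labor force both rise by 27.71 → E = 1,233.95, U = 145.11, labor force = 1,379.06 thousand.
New unemployment rate = 145.11 / 1,379.06 = 10.52%.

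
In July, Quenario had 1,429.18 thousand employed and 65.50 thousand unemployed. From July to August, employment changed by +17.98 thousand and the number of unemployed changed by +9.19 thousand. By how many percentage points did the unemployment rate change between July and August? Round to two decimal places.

July: labor force = 1,429.18 + 65.50 = 1,494.68; u = 65.50/1,494.68 = 4.38%.
August: labor force = 1,447.16 + 74.69 = 1,521.85; u = 74.69/1,521.85 = 4.91%.
Change = 4.91% − 4.38% = +0.53 pp.

The unemployment rate changed by +0.53 percentage points.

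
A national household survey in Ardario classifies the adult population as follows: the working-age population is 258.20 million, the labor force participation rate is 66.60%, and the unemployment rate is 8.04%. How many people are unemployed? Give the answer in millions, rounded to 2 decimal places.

About 13.83 million are unemployed.

Labor force = 0.6660 × 258.20 = 171.96 million.
Unemployed = 0.0804 × 171.96 ≈ 13.83 million.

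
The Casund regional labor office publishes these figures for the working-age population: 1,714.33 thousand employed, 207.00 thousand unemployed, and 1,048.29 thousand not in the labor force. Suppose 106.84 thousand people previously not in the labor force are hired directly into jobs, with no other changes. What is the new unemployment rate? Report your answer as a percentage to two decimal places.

New unemployment rate ≈ 10.21%.

Initially, labor force = 1,714.33 + 207.00 = 1,921.33 thousand, so u = 207.00/1,921.33 = 10.77%.
After the change, employed and labor force both rise by 106.84; unemployed unchanged → E = 1,821.17, U = 207.00, labor force = 2,028.17 thousand.
New unemployment rate = 207.00 / 2,028.17 = 10.21%.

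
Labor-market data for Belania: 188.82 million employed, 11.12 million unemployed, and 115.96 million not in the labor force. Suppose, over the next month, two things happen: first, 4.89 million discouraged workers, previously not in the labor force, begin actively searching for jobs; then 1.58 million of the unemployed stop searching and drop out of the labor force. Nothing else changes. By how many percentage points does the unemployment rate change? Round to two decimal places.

The unemployment rate changes by +1.54 percentage points.

Initially, labor force = 188.82 + 11.12 = 199.94 million, so u = 11.12/199.94 = 5.56%.
After the first change, unemployed and labor force both rise by 4.89 → E = 188.82, U = 16.01, labor force = 204.83 million.
After the second change, unemployed and labor force both fall by 1.58 → E = 188.82, U = 14.43, labor force = 203.25 million.
New unemployment rate = 14.43 / 203.25 = 7.10%.
Change = 7.10% − 5.56% = +1.54 percentage points.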